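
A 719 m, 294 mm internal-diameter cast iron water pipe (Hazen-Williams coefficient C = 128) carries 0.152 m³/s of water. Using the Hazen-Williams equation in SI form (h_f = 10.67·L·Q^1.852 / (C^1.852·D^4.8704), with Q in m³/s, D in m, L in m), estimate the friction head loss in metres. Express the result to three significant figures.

h_f = 10.67·719·0.152^1.852 / (128^1.852·0.294^4.8704) = 11.39 m

h_f ≈ 11.4 m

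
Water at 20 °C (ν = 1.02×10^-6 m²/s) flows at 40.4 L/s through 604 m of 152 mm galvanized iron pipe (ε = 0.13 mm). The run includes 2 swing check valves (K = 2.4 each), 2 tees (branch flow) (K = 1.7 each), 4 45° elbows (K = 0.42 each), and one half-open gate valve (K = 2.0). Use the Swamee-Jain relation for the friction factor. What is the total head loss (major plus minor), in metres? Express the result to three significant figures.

H_L ≈ 23.1 m

V = 4Q/(πD²) = 2.226 m/s; V²/2g = 0.2526 m
Re = 3.32×10^5, ε/D = 8.55×10^-4 → f = 0.02002 (Swamee-Jain)
Major: h_f = f(L/D)·V²/2g = 0.02002·3974·0.2526 = 20.10 m
Minor: ΣK = 11.9; h_m = ΣK·V²/2g = 3.001 m
Total H_L = 20.10 + 3.001 = 23.10 m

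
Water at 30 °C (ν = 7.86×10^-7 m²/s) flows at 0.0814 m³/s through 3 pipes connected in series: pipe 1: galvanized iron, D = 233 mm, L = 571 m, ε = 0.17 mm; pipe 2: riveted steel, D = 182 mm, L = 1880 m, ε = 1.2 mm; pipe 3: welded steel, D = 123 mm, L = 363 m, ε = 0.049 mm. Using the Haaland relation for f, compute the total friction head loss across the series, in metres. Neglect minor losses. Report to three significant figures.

Pipe 1: V = 1.909 m/s, Re = 5.66×10^5, ε/D = 7.30×10^-4, f = 0.01883, h_1 = f(L/D)V²/2g = 8.570 m
Pipe 2: V = 3.129 m/s, Re = 7.25×10^5, ε/D = 0.00659, f = 0.03325, h_2 = f(L/D)V²/2g = 171.4 m
Pipe 3: V = 6.851 m/s, Re = 1.07×10^6, ε/D = 3.98×10^-4, f = 0.01640, h_3 = f(L/D)V²/2g = 115.7 m
Series → Q common, losses add: H = Σh = 295.7 m

H ≈ 296 m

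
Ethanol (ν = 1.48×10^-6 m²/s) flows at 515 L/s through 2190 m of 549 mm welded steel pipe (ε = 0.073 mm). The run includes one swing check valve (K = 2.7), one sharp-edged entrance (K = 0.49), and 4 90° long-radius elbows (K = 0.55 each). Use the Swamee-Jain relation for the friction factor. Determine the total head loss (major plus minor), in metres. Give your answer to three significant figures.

H_L ≈ 15.0 m

V = 4Q/(πD²) = 2.176 m/s; V²/2g = 0.2412 m
Re = 8.07×10^5, ε/D = 1.33×10^-4 → f = 0.01420 (Swamee-Jain)
Major: h_f = f(L/D)·V²/2g = 0.01420·3989·0.2412 = 13.66 m
Minor: ΣK = 5.39; h_m = ΣK·V²/2g = 1.300 m
Total H_L = 13.66 + 1.300 = 14.96 m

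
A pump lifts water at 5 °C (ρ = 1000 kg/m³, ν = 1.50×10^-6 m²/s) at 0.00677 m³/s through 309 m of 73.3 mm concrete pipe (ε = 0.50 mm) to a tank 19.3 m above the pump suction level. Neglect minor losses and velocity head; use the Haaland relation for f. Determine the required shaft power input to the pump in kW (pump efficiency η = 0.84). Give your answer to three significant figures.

V = 4Q/(πD²) = 1.604 m/s; Re = 7.84×10^4; ε/D = 0.00682; f = 0.03440
h_f = f(L/D)V²/2g = 19.02 m
Total head H = z + h_f = 19.3 + 19.02 = 38.32 m
P_hyd = ρgQH = 1000·9.81·0.00677·38.32 = 2.545 kW
P_shaft = P_hyd/η = 2.545/0.84 = 3.030 kW

P_shaft ≈ 3.03 kW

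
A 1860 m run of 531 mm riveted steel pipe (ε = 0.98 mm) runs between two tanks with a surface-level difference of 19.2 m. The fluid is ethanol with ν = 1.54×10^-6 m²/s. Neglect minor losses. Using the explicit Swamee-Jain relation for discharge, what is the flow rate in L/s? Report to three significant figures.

Q ≈ 477 L/s

Swamee-Jain (Type II): Q = -0.965·√(gD⁵h_f/L)·ln[ε/(3.7D) + √(3.17ν²L/(gD³h_f))]
√(gD⁵h_f/L) = √(9.81·0.531⁵·19.2/1860) = 0.06538
ε/(3.7D) = 4.99×10^-4; √(3.17ν²L/(gD³h_f)) = 2.23×10^-5
Q = -0.965·0.06538·ln(5.211×10^-4) = 0.4770 m³/s
Check: V = 2.15 m/s, Re = 7.43×10^5, f = 0.02328, h_f = 19.3 m ≈ 19.2 m ✓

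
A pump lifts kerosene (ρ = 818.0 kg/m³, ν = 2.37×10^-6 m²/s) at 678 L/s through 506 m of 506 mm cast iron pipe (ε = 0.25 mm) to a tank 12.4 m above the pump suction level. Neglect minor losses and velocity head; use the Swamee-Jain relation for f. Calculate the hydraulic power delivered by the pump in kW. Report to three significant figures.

V = 4Q/(πD²) = 3.372 m/s; Re = 7.20×10^5; ε/D = 4.94×10^-4; f = 0.01746
h_f = f(L/D)V²/2g = 10.11 m
Total head H = z + h_f = 12.4 + 10.11 = 22.51 m
P_hyd = ρgQH = 818.0·9.81·0.678·22.51 = 122.5 kW

P_hyd ≈ 122 kW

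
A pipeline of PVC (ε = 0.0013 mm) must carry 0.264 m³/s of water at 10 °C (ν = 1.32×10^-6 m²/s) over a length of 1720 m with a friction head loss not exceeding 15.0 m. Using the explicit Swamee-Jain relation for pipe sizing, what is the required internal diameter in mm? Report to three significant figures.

D ≈ 388 mm

Swamee-Jain (Type III): D = 0.66·[ε^1.25·(LQ²/(gh_f))^4.75 + ν·Q^9.4·(L/(gh_f))^5.2]^0.04
LQ²/(gh_f) = 0.8147; L/(gh_f) = 11.69
Term 1 = ε^1.25·(…)^4.75 = 1.66×10^-8; Term 2 = ν·Q^9.4·(…)^5.2 = 1.72×10^-6
D = 0.66·(1.66×10^-8 + 1.72×10^-6)^0.04 = 0.3883 m = 388 mm
Check: V = 2.23 m/s, Re = 6.56×10^5, f = 0.01254, h_f = 14.1 m ≈ 15.0 m ✓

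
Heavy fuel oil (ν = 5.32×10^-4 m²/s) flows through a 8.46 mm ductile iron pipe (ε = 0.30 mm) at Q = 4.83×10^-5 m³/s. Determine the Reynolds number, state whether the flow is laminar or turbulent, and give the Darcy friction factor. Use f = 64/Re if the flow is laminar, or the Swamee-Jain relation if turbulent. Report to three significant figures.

Re ≈ 13.7; laminar; f = 64/Re ≈ 4.68

V = 4Q/(πD²) = 0.8592 m/s
Re = VD/ν = 0.8592·0.00846/5.32×10^-4 = 13.7
Re < 2300 → laminar → f = 64/Re = 4.684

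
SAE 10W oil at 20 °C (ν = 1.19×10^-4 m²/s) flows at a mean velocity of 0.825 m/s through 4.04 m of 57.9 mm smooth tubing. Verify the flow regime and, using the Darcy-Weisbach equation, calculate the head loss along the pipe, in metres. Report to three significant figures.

Re = VD/ν = 0.825·0.05790/1.19×10^-4 = 401 → laminar (Re < 2300)
f = 64/Re = 0.1594
h_f = f(L/D)V²/(2g) = 0.1594·(4.04/0.05790)·0.825²/(2·9.81) = 0.3859 m

h_f ≈ 0.386 m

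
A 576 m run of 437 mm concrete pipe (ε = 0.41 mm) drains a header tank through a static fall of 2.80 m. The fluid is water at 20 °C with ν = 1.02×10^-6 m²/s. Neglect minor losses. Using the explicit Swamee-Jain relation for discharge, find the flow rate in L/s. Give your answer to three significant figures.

Q ≈ 217 L/s

Swamee-Jain (Type II): Q = -0.965·√(gD⁵h_f/L)·ln[ε/(3.7D) + √(3.17ν²L/(gD³h_f))]
√(gD⁵h_f/L) = √(9.81·0.437⁵·2.80/576) = 0.02757
ε/(3.7D) = 2.54×10^-4; √(3.17ν²L/(gD³h_f)) = 2.88×10^-5
Q = -0.965·0.02757·ln(2.824×10^-4) = 0.2174 m³/s
Check: V = 1.45 m/s, Re = 6.21×10^5, f = 0.01995, h_f = 2.82 m ≈ 2.80 m ✓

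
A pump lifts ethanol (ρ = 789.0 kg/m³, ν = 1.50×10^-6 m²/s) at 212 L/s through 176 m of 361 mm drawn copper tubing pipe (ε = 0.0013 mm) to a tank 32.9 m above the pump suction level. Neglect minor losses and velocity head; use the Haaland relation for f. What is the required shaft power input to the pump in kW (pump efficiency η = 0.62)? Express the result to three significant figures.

V = 4Q/(πD²) = 2.071 m/s; Re = 4.98×10^5; ε/D = 3.60×10^-6; f = 0.01311
h_f = f(L/D)V²/2g = 1.397 m
Total head H = z + h_f = 32.9 + 1.397 = 34.30 m
P_hyd = ρgQH = 789.0·9.81·0.212·34.30 = 56.28 kW
P_shaft = P_hyd/η = 56.28/0.62 = 90.77 kW

P_shaft ≈ 90.8 kW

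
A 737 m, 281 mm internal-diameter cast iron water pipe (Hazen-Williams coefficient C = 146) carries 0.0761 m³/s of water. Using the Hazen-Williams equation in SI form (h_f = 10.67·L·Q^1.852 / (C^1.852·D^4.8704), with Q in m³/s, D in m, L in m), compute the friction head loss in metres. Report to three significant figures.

h_f = 10.67·737·0.0761^1.852 / (146^1.852·0.281^4.8704) = 3.167 m

h_f ≈ 3.17 m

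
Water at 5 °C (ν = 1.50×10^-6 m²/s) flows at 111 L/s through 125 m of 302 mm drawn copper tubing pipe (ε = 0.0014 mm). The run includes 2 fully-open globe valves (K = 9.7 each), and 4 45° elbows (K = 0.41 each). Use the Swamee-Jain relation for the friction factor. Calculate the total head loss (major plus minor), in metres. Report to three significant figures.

V = 4Q/(πD²) = 1.550 m/s; V²/2g = 0.1224 m
Re = 3.12×10^5, ε/D = 4.64×10^-6 → f = 0.01433 (Swamee-Jain)
Major: h_f = f(L/D)·V²/2g = 0.01433·413.9·0.1224 = 0.7257 m
Minor: ΣK = 21.0; h_m = ΣK·V²/2g = 2.575 m
Total H_L = 0.7257 + 2.575 = 3.301 m

H_L ≈ 3.30 m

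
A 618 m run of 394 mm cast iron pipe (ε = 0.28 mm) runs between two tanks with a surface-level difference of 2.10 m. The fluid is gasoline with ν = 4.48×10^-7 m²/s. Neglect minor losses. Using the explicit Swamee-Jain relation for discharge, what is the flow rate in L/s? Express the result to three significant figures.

Swamee-Jain (Type II): Q = -0.965·√(gD⁵h_f/L)·ln[ε/(3.7D) + √(3.17ν²L/(gD³h_f))]
√(gD⁵h_f/L) = √(9.81·0.394⁵·2.10/618) = 0.01779
ε/(3.7D) = 1.92×10^-4; √(3.17ν²L/(gD³h_f)) = 1.77×10^-5
Q = -0.965·0.01779·ln(2.097×10^-4) = 0.1454 m³/s
Check: V = 1.19 m/s, Re = 1.05×10^6, f = 0.01856, h_f = 2.11 m ≈ 2.10 m ✓

Q ≈ 145 L/s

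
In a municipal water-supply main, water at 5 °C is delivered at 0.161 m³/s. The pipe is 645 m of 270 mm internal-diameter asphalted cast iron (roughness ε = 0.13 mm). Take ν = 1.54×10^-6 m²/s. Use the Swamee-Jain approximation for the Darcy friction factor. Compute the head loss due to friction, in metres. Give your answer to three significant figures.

V = 4Q/(πD²) = 4·0.161/(π·0.270²) = 2.812 m/s
Re = VD/ν = 2.812·0.270/1.54×10^-6 = 4.93×10^5 → turbulent
ε/D = 0.13/270 = 4.81×10^-4
Swamee-Jain: f = 0.01767
h_f = f(L/D)V²/(2g) = 0.01767·(645/0.270)·2.812²/(2·9.81) = 17.01 m

h_f ≈ 17.0 m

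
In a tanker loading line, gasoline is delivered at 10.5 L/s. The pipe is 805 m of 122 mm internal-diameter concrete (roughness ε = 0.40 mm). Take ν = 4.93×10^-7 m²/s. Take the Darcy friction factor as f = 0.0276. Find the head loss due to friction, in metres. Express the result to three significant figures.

V = 4Q/(πD²) = 4·0.0105/(π·0.122²) = 0.8982 m/s
h_f = f(L/D)V²/(2g) = 0.02760·(805/0.122)·0.8982²/(2·9.81) = 7.489 m

h_f ≈ 7.49 m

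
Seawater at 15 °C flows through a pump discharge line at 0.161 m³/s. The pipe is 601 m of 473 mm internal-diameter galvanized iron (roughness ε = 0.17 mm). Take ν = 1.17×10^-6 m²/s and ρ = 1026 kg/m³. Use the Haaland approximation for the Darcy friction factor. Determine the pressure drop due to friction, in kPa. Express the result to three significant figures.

V = 4Q/(πD²) = 4·0.161/(π·0.473²) = 0.9162 m/s
Re = VD/ν = 0.9162·0.473/1.17×10^-6 = 3.70×10^5 → turbulent
ε/D = 0.17/473 = 3.59×10^-4
Haaland: f = 0.01693
h_f = f(L/D)V²/(2g) = 0.01693·(601/0.473)·0.9162²/(2·9.81) = 0.9206 m
Δp = ρg·h_f = 1026·9.81·0.9206 = 9.266 kPa

Δp ≈ 9.27 kPa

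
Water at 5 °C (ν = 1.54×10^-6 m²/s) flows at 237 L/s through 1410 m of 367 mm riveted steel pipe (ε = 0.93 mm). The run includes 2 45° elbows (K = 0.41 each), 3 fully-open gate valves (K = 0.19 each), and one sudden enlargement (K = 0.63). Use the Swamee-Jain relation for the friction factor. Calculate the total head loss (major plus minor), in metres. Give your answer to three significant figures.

V = 4Q/(πD²) = 2.240 m/s; V²/2g = 0.2558 m
Re = 5.34×10^5, ε/D = 0.00253 → f = 0.02536 (Swamee-Jain)
Major: h_f = f(L/D)·V²/2g = 0.02536·3842·0.2558 = 24.93 m
Minor: ΣK = 2.02; h_m = ΣK·V²/2g = 0.5168 m
Total H_L = 24.93 + 0.5168 = 25.45 m

H_L ≈ 25.4 m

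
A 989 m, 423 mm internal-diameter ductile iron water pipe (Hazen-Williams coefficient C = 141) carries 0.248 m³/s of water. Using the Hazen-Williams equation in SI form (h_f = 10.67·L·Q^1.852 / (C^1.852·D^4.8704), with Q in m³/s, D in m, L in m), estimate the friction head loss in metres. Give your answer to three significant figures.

h_f ≈ 5.51 m

h_f = 10.67·989·0.248^1.852 / (141^1.852·0.423^4.8704) = 5.513 m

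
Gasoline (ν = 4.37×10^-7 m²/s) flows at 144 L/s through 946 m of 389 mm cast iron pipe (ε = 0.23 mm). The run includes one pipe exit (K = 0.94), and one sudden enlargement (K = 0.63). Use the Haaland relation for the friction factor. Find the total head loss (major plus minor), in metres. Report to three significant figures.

V = 4Q/(πD²) = 1.212 m/s; V²/2g = 0.07483 m
Re = 1.08×10^6, ε/D = 5.91×10^-4 → f = 0.01774 (Haaland)
Major: h_f = f(L/D)·V²/2g = 0.01774·2432·0.07483 = 3.229 m
Minor: ΣK = 1.57; h_m = ΣK·V²/2g = 0.1175 m
Total H_L = 3.229 + 0.1175 = 3.346 m

H_L ≈ 3.35 m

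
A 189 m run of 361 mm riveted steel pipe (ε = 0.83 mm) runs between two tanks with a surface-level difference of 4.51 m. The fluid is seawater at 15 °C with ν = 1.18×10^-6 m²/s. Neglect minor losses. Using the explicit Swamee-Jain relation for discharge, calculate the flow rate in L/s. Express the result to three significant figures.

Q ≈ 269 L/s

Swamee-Jain (Type II): Q = -0.965·√(gD⁵h_f/L)·ln[ε/(3.7D) + √(3.17ν²L/(gD³h_f))]
√(gD⁵h_f/L) = √(9.81·0.361⁵·4.51/189) = 0.03788
ε/(3.7D) = 6.21×10^-4; √(3.17ν²L/(gD³h_f)) = 2.00×10^-5
Q = -0.965·0.03788·ln(6.414×10^-4) = 0.2688 m³/s
Check: V = 2.63 m/s, Re = 8.03×10^5, f = 0.02460, h_f = 4.53 m ≈ 4.51 m ✓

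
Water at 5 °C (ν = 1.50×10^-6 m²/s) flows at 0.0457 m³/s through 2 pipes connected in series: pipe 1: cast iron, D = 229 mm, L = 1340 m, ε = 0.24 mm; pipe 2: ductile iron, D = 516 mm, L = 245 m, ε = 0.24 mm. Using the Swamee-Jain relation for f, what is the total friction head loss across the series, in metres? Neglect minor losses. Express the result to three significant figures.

Pipe 1: V = 1.110 m/s, Re = 1.69×10^5, ε/D = 0.00105, f = 0.02160, h_1 = f(L/D)V²/2g = 7.931 m
Pipe 2: V = 0.2185 m/s, Re = 7.52×10^4, ε/D = 4.65×10^-4, f = 0.02109, h_2 = f(L/D)V²/2g = 0.02437 m
Series → Q common, losses add: H = Σh = 7.955 m

H ≈ 7.96 m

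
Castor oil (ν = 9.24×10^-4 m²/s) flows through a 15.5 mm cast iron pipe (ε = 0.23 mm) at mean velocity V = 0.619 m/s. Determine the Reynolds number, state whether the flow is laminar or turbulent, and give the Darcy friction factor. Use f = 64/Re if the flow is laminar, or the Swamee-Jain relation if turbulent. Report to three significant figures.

Re ≈ 10.4; laminar; f = 64/Re ≈ 6.16

Re = VD/ν = 0.6190·0.0155/9.24×10^-4 = 10.4
Re < 2300 → laminar → f = 64/Re = 6.164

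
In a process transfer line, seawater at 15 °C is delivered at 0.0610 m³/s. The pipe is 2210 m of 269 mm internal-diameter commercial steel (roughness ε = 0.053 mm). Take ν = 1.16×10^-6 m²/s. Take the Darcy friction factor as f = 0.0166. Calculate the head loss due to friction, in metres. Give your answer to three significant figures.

V = 4Q/(πD²) = 4·0.0610/(π·0.269²) = 1.073 m/s
h_f = f(L/D)V²/(2g) = 0.01660·(2210/0.269)·1.073²/(2·9.81) = 8.008 m

h_f ≈ 8.01 m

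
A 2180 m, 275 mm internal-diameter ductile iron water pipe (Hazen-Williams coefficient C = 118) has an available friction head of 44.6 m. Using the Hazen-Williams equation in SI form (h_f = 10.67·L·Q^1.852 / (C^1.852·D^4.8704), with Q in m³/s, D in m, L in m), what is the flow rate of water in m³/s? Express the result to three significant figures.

Rearranging: Q = [h_f·C^1.852·D^4.8704 / (10.67·L)]^(1/1.852)
Q = [44.6·118^1.852·0.275^4.8704 / (10.67·2180)]^0.540 = 0.1350 m³/s

Q ≈ 0.135 m³/s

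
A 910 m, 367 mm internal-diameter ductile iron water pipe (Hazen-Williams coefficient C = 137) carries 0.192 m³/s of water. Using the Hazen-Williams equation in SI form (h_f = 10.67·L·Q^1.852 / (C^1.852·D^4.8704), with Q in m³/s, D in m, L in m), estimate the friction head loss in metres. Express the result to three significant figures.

h_f = 10.67·910·0.192^1.852 / (137^1.852·0.367^4.8704) = 6.652 m

h_f ≈ 6.65 m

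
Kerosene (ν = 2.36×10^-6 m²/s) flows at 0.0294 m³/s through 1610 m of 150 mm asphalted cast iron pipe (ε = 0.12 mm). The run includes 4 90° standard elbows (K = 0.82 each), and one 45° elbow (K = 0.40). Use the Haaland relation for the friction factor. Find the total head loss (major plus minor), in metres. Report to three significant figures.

H_L ≈ 32.5 m

V = 4Q/(πD²) = 1.664 m/s; V²/2g = 0.1411 m
Re = 1.06×10^5, ε/D = 8.00×10^-4 → f = 0.02113 (Haaland)
Major: h_f = f(L/D)·V²/2g = 0.02113·10733·0.1411 = 32.00 m
Minor: ΣK = 3.68; h_m = ΣK·V²/2g = 0.5192 m
Total H_L = 32.00 + 0.5192 = 32.51 m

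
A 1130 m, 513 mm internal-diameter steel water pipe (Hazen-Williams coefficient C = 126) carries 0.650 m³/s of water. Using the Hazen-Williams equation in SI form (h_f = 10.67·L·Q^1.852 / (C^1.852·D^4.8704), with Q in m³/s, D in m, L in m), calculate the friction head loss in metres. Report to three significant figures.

h_f = 10.67·1130·0.650^1.852 / (126^1.852·0.513^4.8704) = 18.06 m

h_f ≈ 18.1 m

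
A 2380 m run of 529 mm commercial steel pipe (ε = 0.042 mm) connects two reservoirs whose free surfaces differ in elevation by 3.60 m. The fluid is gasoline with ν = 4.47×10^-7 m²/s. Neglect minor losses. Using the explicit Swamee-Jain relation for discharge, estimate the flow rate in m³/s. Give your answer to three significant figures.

Q ≈ 0.243 m³/s

Swamee-Jain (Type II): Q = -0.965·√(gD⁵h_f/L)·ln[ε/(3.7D) + √(3.17ν²L/(gD³h_f))]
√(gD⁵h_f/L) = √(9.81·0.529⁵·3.60/2380) = 0.02479
ε/(3.7D) = 2.15×10^-5; √(3.17ν²L/(gD³h_f)) = 1.70×10^-5
Q = -0.965·0.02479·ln(3.844×10^-5) = 0.2432 m³/s
Check: V = 1.11 m/s, Re = 1.31×10^6, f = 0.01289, h_f = 3.62 m ≈ 3.60 m ✓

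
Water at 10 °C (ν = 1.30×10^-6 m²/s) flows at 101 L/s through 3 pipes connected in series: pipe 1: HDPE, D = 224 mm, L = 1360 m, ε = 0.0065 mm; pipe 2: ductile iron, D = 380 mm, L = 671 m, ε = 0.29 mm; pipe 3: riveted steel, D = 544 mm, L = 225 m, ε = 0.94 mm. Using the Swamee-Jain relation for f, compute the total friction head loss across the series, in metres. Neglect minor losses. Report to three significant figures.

H ≈ 29.6 m

Pipe 1: V = 2.563 m/s, Re = 4.42×10^5, ε/D = 2.90×10^-5, f = 0.01381, h_1 = f(L/D)V²/2g = 28.06 m
Pipe 2: V = 0.8906 m/s, Re = 2.60×10^5, ε/D = 7.63×10^-4, f = 0.01986, h_2 = f(L/D)V²/2g = 1.417 m
Pipe 3: V = 0.4345 m/s, Re = 1.82×10^5, ε/D = 0.00173, f = 0.02379, h_3 = f(L/D)V²/2g = 0.09469 m
Series → Q common, losses add: H = Σh = 29.57 m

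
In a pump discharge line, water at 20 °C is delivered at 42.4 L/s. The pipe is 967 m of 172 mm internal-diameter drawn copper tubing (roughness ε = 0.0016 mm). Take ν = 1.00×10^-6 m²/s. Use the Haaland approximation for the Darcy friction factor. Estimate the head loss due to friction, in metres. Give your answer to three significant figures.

h_f ≈ 13.6 m

V = 4Q/(πD²) = 4·0.0424/(π·0.172²) = 1.825 m/s
Re = VD/ν = 1.825·0.172/1.00×10^-6 = 3.14×10^5 → turbulent
ε/D = 0.0016/172 = 9.30×10^-6
Haaland: f = 0.01430
h_f = f(L/D)V²/(2g) = 0.01430·(967/0.172)·1.825²/(2·9.81) = 13.64 m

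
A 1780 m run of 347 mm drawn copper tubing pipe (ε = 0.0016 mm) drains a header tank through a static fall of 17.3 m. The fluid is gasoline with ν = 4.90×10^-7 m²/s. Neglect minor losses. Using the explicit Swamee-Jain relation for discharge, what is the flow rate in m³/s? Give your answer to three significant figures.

Q ≈ 0.235 m³/s

Swamee-Jain (Type II): Q = -0.965·√(gD⁵h_f/L)·ln[ε/(3.7D) + √(3.17ν²L/(gD³h_f))]
√(gD⁵h_f/L) = √(9.81·0.347⁵·17.3/1780) = 0.02190
ε/(3.7D) = 1.25×10^-6; √(3.17ν²L/(gD³h_f)) = 1.38×10^-5
Q = -0.965·0.02190·ln(1.507×10^-5) = 0.2347 m³/s
Check: V = 2.48 m/s, Re = 1.76×10^6, f = 0.01074, h_f = 17.3 m ≈ 17.3 m ✓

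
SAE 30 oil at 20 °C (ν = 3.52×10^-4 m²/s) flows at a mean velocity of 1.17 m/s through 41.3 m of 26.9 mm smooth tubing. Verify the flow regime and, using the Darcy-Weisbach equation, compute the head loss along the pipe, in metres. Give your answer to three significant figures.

h_f ≈ 76.7 m

Re = VD/ν = 1.17·0.02690/3.52×10^-4 = 89.4 → laminar (Re < 2300)
f = 64/Re = 0.7158
h_f = f(L/D)V²/(2g) = 0.7158·(41.3/0.02690)·1.17²/(2·9.81) = 76.68 m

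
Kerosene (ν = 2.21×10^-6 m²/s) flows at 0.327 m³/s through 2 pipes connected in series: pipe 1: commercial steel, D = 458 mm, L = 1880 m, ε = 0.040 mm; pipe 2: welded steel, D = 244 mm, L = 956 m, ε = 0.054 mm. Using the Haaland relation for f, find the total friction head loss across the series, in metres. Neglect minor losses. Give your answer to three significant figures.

Pipe 1: V = 1.985 m/s, Re = 4.11×10^5, ε/D = 8.73×10^-5, f = 0.01447, h_1 = f(L/D)V²/2g = 11.93 m
Pipe 2: V = 6.993 m/s, Re = 7.72×10^5, ε/D = 2.21×10^-4, f = 0.01504, h_2 = f(L/D)V²/2g = 146.8 m
Series → Q common, losses add: H = Σh = 158.8 m

H ≈ 159 m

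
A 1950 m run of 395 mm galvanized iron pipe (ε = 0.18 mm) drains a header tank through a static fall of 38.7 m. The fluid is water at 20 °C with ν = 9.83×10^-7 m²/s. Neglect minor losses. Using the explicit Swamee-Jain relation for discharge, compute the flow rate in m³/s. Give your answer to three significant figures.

Swamee-Jain (Type II): Q = -0.965·√(gD⁵h_f/L)·ln[ε/(3.7D) + √(3.17ν²L/(gD³h_f))]
√(gD⁵h_f/L) = √(9.81·0.395⁵·38.7/1950) = 0.04327
ε/(3.7D) = 1.23×10^-4; √(3.17ν²L/(gD³h_f)) = 1.60×10^-5
Q = -0.965·0.04327·ln(1.391×10^-4) = 0.3708 m³/s
Check: V = 3.03 m/s, Re = 1.22×10^6, f = 0.01690, h_f = 38.9 m ≈ 38.7 m ✓

Q ≈ 0.371 m³/s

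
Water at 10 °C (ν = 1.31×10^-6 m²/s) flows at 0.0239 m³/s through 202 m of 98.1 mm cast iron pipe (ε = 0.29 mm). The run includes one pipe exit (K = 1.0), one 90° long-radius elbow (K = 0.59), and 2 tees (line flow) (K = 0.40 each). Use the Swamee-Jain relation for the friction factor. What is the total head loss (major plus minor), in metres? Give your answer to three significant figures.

H_L ≈ 29.3 m

V = 4Q/(πD²) = 3.162 m/s; V²/2g = 0.5096 m
Re = 2.37×10^5, ε/D = 0.00296 → f = 0.02680 (Swamee-Jain)
Major: h_f = f(L/D)·V²/2g = 0.02680·2059·0.5096 = 28.12 m
Minor: ΣK = 2.39; h_m = ΣK·V²/2g = 1.218 m
Total H_L = 28.12 + 1.218 = 29.34 m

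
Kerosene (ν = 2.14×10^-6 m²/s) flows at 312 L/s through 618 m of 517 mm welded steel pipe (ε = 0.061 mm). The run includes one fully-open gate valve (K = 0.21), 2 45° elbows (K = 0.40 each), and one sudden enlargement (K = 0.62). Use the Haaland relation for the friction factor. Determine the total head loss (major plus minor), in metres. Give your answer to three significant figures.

V = 4Q/(πD²) = 1.486 m/s; V²/2g = 0.1126 m
Re = 3.59×10^5, ε/D = 1.18×10^-4 → f = 0.01503 (Haaland)
Major: h_f = f(L/D)·V²/2g = 0.01503·1195·0.1126 = 2.023 m
Minor: ΣK = 1.63; h_m = ΣK·V²/2g = 0.1835 m
Total H_L = 2.023 + 0.1835 = 2.206 m

H_L ≈ 2.21 m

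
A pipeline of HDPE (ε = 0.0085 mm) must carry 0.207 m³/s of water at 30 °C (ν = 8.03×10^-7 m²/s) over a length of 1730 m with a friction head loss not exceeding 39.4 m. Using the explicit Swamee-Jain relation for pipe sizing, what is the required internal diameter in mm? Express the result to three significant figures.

Swamee-Jain (Type III): D = 0.66·[ε^1.25·(LQ²/(gh_f))^4.75 + ν·Q^9.4·(L/(gh_f))^5.2]^0.04
LQ²/(gh_f) = 0.1918; L/(gh_f) = 4.476
Term 1 = ε^1.25·(…)^4.75 = 1.80×10^-10; Term 2 = ν·Q^9.4·(…)^5.2 = 7.23×10^-10
D = 0.66·(1.80×10^-10 + 7.23×10^-10)^0.04 = 0.2869 m = 287 mm
Check: V = 3.20 m/s, Re = 1.14×10^6, f = 0.01208, h_f = 38.0 m ≈ 39.4 m ✓

D ≈ 287 mm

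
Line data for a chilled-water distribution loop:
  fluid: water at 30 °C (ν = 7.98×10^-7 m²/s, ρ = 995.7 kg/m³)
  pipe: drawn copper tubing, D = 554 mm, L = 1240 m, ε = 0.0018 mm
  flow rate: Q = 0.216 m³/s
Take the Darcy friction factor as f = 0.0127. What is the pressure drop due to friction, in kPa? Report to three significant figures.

Δp ≈ 11.4 kPa

V = 4Q/(πD²) = 4·0.216/(π·0.554²) = 0.8961 m/s
h_f = f(L/D)V²/(2g) = 0.01270·(1240/0.554)·0.8961²/(2·9.81) = 1.163 m
Δp = ρg·h_f = 995.7·9.81·1.163 = 11.36 kPa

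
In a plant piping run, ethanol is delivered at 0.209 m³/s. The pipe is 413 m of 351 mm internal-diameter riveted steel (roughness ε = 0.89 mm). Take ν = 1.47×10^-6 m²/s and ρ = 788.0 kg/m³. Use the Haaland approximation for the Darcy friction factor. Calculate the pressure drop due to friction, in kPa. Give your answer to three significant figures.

Δp ≈ 54.7 kPa

V = 4Q/(πD²) = 4·0.209/(π·0.351²) = 2.160 m/s
Re = VD/ν = 2.160·0.351/1.47×10^-6 = 5.16×10^5 → turbulent
ε/D = 0.89/351 = 0.00254
Haaland: f = 0.02529
h_f = f(L/D)V²/(2g) = 0.02529·(413/0.351)·2.160²/(2·9.81) = 7.075 m
Δp = ρg·h_f = 788.0·9.81·7.075 = 54.69 kPa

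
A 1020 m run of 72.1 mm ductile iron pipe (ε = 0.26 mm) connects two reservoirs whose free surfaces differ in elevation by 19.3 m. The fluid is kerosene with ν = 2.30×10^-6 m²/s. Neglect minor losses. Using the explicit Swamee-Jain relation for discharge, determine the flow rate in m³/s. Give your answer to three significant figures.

Q ≈ 0.00379 m³/s

Swamee-Jain (Type II): Q = -0.965·√(gD⁵h_f/L)·ln[ε/(3.7D) + √(3.17ν²L/(gD³h_f))]
√(gD⁵h_f/L) = √(9.81·0.0721⁵·19.3/1020) = 6.014×10^-4
ε/(3.7D) = 9.75×10^-4; √(3.17ν²L/(gD³h_f)) = 4.91×10^-4
Q = -0.965·6.014×10^-4·ln(0.001466) = 0.003787 m³/s
Check: V = 0.928 m/s, Re = 2.91×10^4, f = 0.03152, h_f = 19.6 m ≈ 19.3 m ✓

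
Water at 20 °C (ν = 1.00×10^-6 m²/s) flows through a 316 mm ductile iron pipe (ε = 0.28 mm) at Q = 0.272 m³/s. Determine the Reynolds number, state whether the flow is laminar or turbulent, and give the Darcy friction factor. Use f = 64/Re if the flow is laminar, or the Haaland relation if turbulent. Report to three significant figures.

Re ≈ 1.10×10^6; turbulent; f ≈ 0.0194

V = 4Q/(πD²) = 3.468 m/s
Re = VD/ν = 3.468·0.316/1.00×10^-6 = 1.10×10^6
Re > 4000 → turbulent; ε/D = 8.86×10^-4
Haaland: f = 0.01937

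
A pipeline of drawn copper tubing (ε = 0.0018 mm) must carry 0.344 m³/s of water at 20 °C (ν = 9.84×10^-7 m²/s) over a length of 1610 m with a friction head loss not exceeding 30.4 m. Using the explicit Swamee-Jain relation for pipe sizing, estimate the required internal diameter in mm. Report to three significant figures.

Swamee-Jain (Type III): D = 0.66·[ε^1.25·(LQ²/(gh_f))^4.75 + ν·Q^9.4·(L/(gh_f))^5.2]^0.04
LQ²/(gh_f) = 0.6389; L/(gh_f) = 5.399
Term 1 = ε^1.25·(…)^4.75 = 7.85×10^-9; Term 2 = ν·Q^9.4·(…)^5.2 = 2.78×10^-7
D = 0.66·(7.85×10^-9 + 2.78×10^-7)^0.04 = 0.3612 m = 361 mm
Check: V = 3.36 m/s, Re = 1.23×10^6, f = 0.01135, h_f = 29.0 m ≈ 30.4 m ✓

D ≈ 361 mm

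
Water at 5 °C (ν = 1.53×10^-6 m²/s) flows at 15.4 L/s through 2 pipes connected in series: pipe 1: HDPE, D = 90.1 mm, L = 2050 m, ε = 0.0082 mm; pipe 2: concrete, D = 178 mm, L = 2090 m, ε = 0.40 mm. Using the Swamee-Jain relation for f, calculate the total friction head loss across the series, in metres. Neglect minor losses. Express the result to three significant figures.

H ≈ 123 m

Pipe 1: V = 2.415 m/s, Re = 1.42×10^5, ε/D = 9.10×10^-5, f = 0.01727, h_1 = f(L/D)V²/2g = 116.8 m
Pipe 2: V = 0.6189 m/s, Re = 7.20×10^4, ε/D = 0.00225, f = 0.02653, h_2 = f(L/D)V²/2g = 6.080 m
Series → Q common, losses add: H = Σh = 122.9 m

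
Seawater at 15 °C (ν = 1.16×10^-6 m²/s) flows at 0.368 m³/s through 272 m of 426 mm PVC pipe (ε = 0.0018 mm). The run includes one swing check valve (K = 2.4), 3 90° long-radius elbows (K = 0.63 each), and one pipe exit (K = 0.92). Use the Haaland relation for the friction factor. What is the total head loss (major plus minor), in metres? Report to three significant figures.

H_L ≈ 4.32 m

V = 4Q/(πD²) = 2.582 m/s; V²/2g = 0.3398 m
Re = 9.48×10^5, ε/D = 4.23×10^-6 → f = 0.01176 (Haaland)
Major: h_f = f(L/D)·V²/2g = 0.01176·638.5·0.3398 = 2.551 m
Minor: ΣK = 5.21; h_m = ΣK·V²/2g = 1.770 m
Total H_L = 2.551 + 1.770 = 4.321 m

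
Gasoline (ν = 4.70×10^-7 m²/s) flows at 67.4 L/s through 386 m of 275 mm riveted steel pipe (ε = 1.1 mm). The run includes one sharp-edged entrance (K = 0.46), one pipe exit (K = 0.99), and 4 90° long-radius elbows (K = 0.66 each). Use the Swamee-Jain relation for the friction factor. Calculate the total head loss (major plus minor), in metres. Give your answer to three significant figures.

H_L ≈ 2.91 m

V = 4Q/(πD²) = 1.135 m/s; V²/2g = 0.06563 m
Re = 6.64×10^5, ε/D = 0.00400 → f = 0.02867 (Swamee-Jain)
Major: h_f = f(L/D)·V²/2g = 0.02867·1404·0.06563 = 2.641 m
Minor: ΣK = 4.09; h_m = ΣK·V²/2g = 0.2684 m
Total H_L = 2.641 + 0.2684 = 2.909 m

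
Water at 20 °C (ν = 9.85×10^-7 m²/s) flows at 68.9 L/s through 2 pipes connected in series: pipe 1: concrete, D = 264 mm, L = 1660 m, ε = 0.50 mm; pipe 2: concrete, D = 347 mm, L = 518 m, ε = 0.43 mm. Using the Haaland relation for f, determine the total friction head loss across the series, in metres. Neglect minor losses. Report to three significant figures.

H ≈ 12.9 m

Pipe 1: V = 1.259 m/s, Re = 3.37×10^5, ε/D = 0.00189, f = 0.02362, h_1 = f(L/D)V²/2g = 11.99 m
Pipe 2: V = 0.7286 m/s, Re = 2.57×10^5, ε/D = 0.00124, f = 0.02160, h_2 = f(L/D)V²/2g = 0.8722 m
Series → Q common, losses add: H = Σh = 12.87 m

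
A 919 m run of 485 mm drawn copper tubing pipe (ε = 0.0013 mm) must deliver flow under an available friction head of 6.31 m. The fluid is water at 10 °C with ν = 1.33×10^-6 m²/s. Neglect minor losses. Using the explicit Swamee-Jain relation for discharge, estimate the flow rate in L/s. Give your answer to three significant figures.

Swamee-Jain (Type II): Q = -0.965·√(gD⁵h_f/L)·ln[ε/(3.7D) + √(3.17ν²L/(gD³h_f))]
√(gD⁵h_f/L) = √(9.81·0.485⁵·6.31/919) = 0.04252
ε/(3.7D) = 7.24×10^-7; √(3.17ν²L/(gD³h_f)) = 2.70×10^-5
Q = -0.965·0.04252·ln(2.774×10^-5) = 0.4305 m³/s
Check: V = 2.33 m/s, Re = 8.50×10^5, f = 0.01199, h_f = 6.29 m ≈ 6.31 m ✓

Q ≈ 430 L/s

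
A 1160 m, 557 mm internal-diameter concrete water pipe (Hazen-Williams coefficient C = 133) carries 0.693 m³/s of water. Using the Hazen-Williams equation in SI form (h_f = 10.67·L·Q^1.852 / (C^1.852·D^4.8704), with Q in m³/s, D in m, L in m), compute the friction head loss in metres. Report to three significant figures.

h_f ≈ 12.6 m

h_f = 10.67·1160·0.693^1.852 / (133^1.852·0.557^4.8704) = 12.65 m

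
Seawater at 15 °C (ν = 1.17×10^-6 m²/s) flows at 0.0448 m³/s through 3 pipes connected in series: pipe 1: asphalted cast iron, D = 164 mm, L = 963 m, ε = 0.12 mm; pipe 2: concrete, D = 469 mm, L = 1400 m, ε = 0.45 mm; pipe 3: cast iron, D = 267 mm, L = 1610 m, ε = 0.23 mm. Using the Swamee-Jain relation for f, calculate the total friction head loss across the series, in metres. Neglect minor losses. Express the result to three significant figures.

H ≈ 30.6 m

Pipe 1: V = 2.121 m/s, Re = 2.97×10^5, ε/D = 7.32×10^-4, f = 0.01956, h_1 = f(L/D)V²/2g = 26.33 m
Pipe 2: V = 0.2593 m/s, Re = 1.04×10^5, ε/D = 9.59×10^-4, f = 0.02212, h_2 = f(L/D)V²/2g = 0.2263 m
Pipe 3: V = 0.8001 m/s, Re = 1.83×10^5, ε/D = 8.61×10^-4, f = 0.02076, h_3 = f(L/D)V²/2g = 4.084 m
Series → Q common, losses add: H = Σh = 30.64 m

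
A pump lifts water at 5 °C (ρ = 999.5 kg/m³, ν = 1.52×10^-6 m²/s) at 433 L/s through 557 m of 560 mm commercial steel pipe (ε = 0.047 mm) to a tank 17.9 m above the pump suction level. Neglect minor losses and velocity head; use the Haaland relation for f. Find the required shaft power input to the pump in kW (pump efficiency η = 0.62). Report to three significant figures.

P_shaft ≈ 137 kW

V = 4Q/(πD²) = 1.758 m/s; Re = 6.48×10^5; ε/D = 8.39×10^-5; f = 0.01366
h_f = f(L/D)V²/2g = 2.140 m
Total head H = z + h_f = 17.9 + 2.140 = 20.04 m
P_hyd = ρgQH = 999.5·9.81·0.433·20.04 = 85.08 kW
P_shaft = P_hyd/η = 85.08/0.62 = 137.2 kW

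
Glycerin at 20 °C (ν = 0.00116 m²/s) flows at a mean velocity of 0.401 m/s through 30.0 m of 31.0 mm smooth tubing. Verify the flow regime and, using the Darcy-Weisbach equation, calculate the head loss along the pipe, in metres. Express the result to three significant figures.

h_f ≈ 47.4 m

Re = VD/ν = 0.401·0.03100/0.00116 = 10.7 → laminar (Re < 2300)
f = 64/Re = 5.972
h_f = f(L/D)V²/(2g) = 5.972·(30.0/0.03100)·0.401²/(2·9.81) = 47.37 m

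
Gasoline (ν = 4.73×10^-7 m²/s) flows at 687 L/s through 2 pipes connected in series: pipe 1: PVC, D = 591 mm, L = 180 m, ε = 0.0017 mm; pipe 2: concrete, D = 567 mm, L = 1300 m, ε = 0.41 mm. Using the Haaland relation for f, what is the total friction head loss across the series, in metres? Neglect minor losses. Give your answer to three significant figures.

Pipe 1: V = 2.504 m/s, Re = 3.13×10^6, ε/D = 2.88×10^-6, f = 0.009754, h_1 = f(L/D)V²/2g = 0.9496 m
Pipe 2: V = 2.721 m/s, Re = 3.26×10^6, ε/D = 7.23×10^-4, f = 0.01831, h_2 = f(L/D)V²/2g = 15.84 m
Series → Q common, losses add: H = Σh = 16.79 m

H ≈ 16.8 m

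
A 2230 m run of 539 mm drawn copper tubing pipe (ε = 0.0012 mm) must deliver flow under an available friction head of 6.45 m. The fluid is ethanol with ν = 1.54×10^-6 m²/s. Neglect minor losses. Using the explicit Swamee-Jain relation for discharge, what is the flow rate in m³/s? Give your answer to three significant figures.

Swamee-Jain (Type II): Q = -0.965·√(gD⁵h_f/L)·ln[ε/(3.7D) + √(3.17ν²L/(gD³h_f))]
√(gD⁵h_f/L) = √(9.81·0.539⁵·6.45/2230) = 0.03593
ε/(3.7D) = 6.02×10^-7; √(3.17ν²L/(gD³h_f)) = 4.11×10^-5
Q = -0.965·0.03593·ln(4.174×10^-5) = 0.3496 m³/s
Check: V = 1.53 m/s, Re = 5.36×10^5, f = 0.01297, h_f = 6.42 m ≈ 6.45 m ✓

Q ≈ 0.350 m³/s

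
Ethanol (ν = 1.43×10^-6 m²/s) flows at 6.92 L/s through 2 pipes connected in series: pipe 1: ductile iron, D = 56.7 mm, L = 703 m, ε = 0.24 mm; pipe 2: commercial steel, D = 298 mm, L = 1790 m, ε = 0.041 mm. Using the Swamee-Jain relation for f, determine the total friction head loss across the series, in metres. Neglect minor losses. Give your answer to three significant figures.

H ≈ 143 m

Pipe 1: V = 2.741 m/s, Re = 1.09×10^5, ε/D = 0.00423, f = 0.03010, h_1 = f(L/D)V²/2g = 142.9 m
Pipe 2: V = 0.09922 m/s, Re = 2.07×10^4, ε/D = 1.38×10^-4, f = 0.02595, h_2 = f(L/D)V²/2g = 0.07820 m
Series → Q common, losses add: H = Σh = 143.0 m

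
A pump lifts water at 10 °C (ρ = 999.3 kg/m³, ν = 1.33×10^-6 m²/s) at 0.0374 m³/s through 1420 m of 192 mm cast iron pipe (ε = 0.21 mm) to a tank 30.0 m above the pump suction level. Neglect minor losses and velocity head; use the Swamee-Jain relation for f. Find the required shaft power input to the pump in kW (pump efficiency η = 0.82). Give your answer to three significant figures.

V = 4Q/(πD²) = 1.292 m/s; Re = 1.86×10^5; ε/D = 0.00109; f = 0.02164
h_f = f(L/D)V²/2g = 13.61 m
Total head H = z + h_f = 30.0 + 13.61 = 43.61 m
P_hyd = ρgQH = 999.3·9.81·0.0374·43.61 = 15.99 kW
P_shaft = P_hyd/η = 15.99/0.82 = 19.50 kW

P_shaft ≈ 19.5 kW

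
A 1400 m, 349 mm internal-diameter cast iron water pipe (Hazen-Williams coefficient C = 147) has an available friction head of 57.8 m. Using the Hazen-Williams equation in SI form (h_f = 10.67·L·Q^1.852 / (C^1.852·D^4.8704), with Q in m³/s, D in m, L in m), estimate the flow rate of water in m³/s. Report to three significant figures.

Q ≈ 0.460 m³/s

Rearranging: Q = [h_f·C^1.852·D^4.8704 / (10.67·L)]^(1/1.852)
Q = [57.8·147^1.852·0.349^4.8704 / (10.67·1400)]^0.540 = 0.4597 m³/s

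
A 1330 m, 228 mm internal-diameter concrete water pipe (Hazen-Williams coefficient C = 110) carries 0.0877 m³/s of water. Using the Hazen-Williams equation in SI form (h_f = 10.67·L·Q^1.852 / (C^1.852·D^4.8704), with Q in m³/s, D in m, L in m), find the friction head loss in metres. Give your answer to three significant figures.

h_f = 10.67·1330·0.0877^1.852 / (110^1.852·0.228^4.8704) = 34.75 m

h_f ≈ 34.7 m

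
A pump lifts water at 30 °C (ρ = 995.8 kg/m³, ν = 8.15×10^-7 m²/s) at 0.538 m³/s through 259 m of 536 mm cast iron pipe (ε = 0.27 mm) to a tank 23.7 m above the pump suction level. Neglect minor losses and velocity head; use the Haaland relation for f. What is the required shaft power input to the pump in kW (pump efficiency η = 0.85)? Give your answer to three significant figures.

P_shaft ≈ 161 kW

V = 4Q/(πD²) = 2.384 m/s; Re = 1.57×10^6; ε/D = 5.04×10^-4; f = 0.01704
h_f = f(L/D)V²/2g = 2.386 m
Total head H = z + h_f = 23.7 + 2.386 = 26.09 m
P_hyd = ρgQH = 995.8·9.81·0.538·26.09 = 137.1 kW
P_shaft = P_hyd/η = 137.1/0.85 = 161.3 kW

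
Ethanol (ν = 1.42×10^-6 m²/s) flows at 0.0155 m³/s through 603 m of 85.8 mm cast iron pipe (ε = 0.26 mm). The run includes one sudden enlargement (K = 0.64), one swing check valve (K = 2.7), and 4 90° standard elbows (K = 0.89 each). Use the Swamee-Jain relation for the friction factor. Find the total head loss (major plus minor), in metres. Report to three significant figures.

H_L ≈ 72.7 m

V = 4Q/(πD²) = 2.681 m/s; V²/2g = 0.3663 m
Re = 1.62×10^5, ε/D = 0.00303 → f = 0.02726 (Swamee-Jain)
Major: h_f = f(L/D)·V²/2g = 0.02726·7028·0.3663 = 70.17 m
Minor: ΣK = 6.90; h_m = ΣK·V²/2g = 2.527 m
Total H_L = 70.17 + 2.527 = 72.70 m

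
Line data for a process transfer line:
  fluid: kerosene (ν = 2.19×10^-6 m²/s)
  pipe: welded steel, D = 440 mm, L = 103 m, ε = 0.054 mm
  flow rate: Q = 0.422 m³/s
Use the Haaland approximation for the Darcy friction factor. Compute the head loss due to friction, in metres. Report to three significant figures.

V = 4Q/(πD²) = 4·0.422/(π·0.440²) = 2.775 m/s
Re = VD/ν = 2.775·0.440/2.19×10^-6 = 5.58×10^5 → turbulent
ε/D = 0.054/440 = 1.23×10^-4
Haaland: f = 0.01435
h_f = f(L/D)V²/(2g) = 0.01435·(103/0.440)·2.775²/(2·9.81) = 1.319 m

h_f ≈ 1.32 m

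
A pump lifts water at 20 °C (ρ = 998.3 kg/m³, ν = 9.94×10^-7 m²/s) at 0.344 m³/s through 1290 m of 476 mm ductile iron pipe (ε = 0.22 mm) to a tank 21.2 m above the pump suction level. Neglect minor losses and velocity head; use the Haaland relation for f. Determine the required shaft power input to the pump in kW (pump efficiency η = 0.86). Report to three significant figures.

P_shaft ≈ 117 kW

V = 4Q/(πD²) = 1.933 m/s; Re = 9.26×10^5; ε/D = 4.62×10^-4; f = 0.01694
h_f = f(L/D)V²/2g = 8.745 m
Total head H = z + h_f = 21.2 + 8.745 = 29.95 m
P_hyd = ρgQH = 998.3·9.81·0.344·29.95 = 100.9 kW
P_shaft = P_hyd/η = 100.9/0.86 = 117.3 kW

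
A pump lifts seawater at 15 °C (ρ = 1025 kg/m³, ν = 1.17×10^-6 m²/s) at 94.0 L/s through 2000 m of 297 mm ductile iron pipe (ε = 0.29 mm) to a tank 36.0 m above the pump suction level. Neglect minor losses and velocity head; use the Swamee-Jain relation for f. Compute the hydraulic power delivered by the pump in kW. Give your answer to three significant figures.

V = 4Q/(πD²) = 1.357 m/s; Re = 3.44×10^5; ε/D = 9.76×10^-4; f = 0.02052
h_f = f(L/D)V²/2g = 12.97 m
Total head H = z + h_f = 36.0 + 12.97 = 48.97 m
P_hyd = ρgQH = 1025·9.81·0.0940·48.97 = 46.28 kW

P_hyd ≈ 46.3 kW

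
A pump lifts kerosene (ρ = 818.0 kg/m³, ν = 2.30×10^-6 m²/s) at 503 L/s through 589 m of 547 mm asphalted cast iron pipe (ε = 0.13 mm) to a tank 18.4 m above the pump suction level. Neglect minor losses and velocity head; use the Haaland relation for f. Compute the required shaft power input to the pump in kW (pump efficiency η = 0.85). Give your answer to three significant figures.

P_shaft ≈ 106 kW

V = 4Q/(πD²) = 2.140 m/s; Re = 5.09×10^5; ε/D = 2.38×10^-4; f = 0.01561
h_f = f(L/D)V²/2g = 3.925 m
Total head H = z + h_f = 18.4 + 3.925 = 22.33 m
P_hyd = ρgQH = 818.0·9.81·0.503·22.33 = 90.11 kW
P_shaft = P_hyd/η = 90.11/0.85 = 106.0 kW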